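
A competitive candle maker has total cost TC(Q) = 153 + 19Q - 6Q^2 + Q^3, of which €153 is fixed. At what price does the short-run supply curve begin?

Short-run supply begins at min AVC. From VC = 19Q - 6Q^2 + Q^3, AVC = 19 - 6Q + Q^2.
dAVC/dQ = -6 + 2Q = 0 gives Q = 3. min AVC = 19 - 6·3 + 3^2 = 10.
For P < €10 the firm produces nothing.

€10 per unit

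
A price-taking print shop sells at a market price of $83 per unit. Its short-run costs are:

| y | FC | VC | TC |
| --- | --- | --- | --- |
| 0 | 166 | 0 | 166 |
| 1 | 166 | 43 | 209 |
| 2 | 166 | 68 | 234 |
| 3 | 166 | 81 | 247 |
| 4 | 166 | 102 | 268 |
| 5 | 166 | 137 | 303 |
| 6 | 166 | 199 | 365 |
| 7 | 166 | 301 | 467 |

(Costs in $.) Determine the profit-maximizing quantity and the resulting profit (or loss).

y = 6; profit = $133

Profit at each row (π = 83y − TC): y=0: -166; y=1: -126; y=2: -68; y=3: 2; y=4: 64; y=5: 112; y=6: 133; y=7: 114.
Profit is maximized at y = 6. AVC there is 199/6 = $33.17 ≤ P, so producing beats shutting down (which would give -$166).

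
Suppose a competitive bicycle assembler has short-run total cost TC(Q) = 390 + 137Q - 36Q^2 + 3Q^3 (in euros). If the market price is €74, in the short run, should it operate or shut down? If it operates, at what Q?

Produce at Q = 7

Variable cost is VC = 137Q - 36Q^2 + 3Q^3, so AVC = VC/Q = 137 - 36Q + 3Q^2 and MC = dTC/dQ = 137 - 72Q + 9Q^2.
AVC is minimized where dAVC/dQ = -36 + 6Q = 0, at Q = 6; min AVC = 137 - 36·6 + 3·6^2 = €29.
Because €74 ≥ €29, revenue can cover variable cost; the firm operates.
Set P = MC: 74 = 137 - 72Q + 9Q^2 → 63 - 72Q + 9Q^2 = 0. The roots are Q = 1 and Q = 7; the profit-maximizing output is on the rising part of MC, so Q* = 7.
Check: AVC at Q = 7 is €32 ≤ P, so revenue covers variable cost.
Profit = P·Q − TC = 74·7 − 614 = -€96, a loss, but smaller than the €390 fixed cost the firm would lose by shutting down.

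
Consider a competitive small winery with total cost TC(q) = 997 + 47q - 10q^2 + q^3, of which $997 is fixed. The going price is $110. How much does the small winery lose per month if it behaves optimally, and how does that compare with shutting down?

Profit = -$349 at q = 9

AVC = 47 - 10q + q^2; min AVC = $22 at q = 5. Since P = $110 ≥ min AVC, the firm produces.
MC = 47 - 20q + 3q^2. Setting P = MC and taking the root on the rising branch gives q* = 9.
TR = 110·9 = 990. TC = 997 + 342 = 1339. Profit = 990 − 1339 = -$349.
By producing, the firm covers all variable cost plus $648 of fixed cost; shutting down would lose the full $997.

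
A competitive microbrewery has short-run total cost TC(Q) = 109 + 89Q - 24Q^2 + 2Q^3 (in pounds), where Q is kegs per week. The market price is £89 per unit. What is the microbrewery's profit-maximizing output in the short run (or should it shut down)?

Variable cost is VC = 89Q - 24Q^2 + 2Q^3, so AVC = VC/Q = 89 - 24Q + 2Q^2 and MC = dTC/dQ = 89 - 48Q + 6Q^2.
The AVC parabola has its vertex at Q = 24/4 = 6, where AVC = 89 - 24·6 + 2·6^2 = £17.
P = £89 exceeds min AVC = £17, so the firm stays open.
Set P = MC: 89 = 89 - 48Q + 6Q^2 → -48Q + 6Q^2 = 0. The roots are Q = 0 and Q = 8; the profit-maximizing output is on the rising part of MC, so Q* = 8.
Check: AVC at Q = 8 is £25 ≤ P, so revenue covers variable cost.
Profit = P·Q − TC = 89·8 − 309 = £403.

Produce at Q = 8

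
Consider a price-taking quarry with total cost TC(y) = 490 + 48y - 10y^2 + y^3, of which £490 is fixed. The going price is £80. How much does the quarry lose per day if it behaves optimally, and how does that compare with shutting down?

Profit = -£106 at y = 8

AVC = 48 - 10y + y^2; min AVC = £23 at y = 5. Since P = £80 ≥ min AVC, the firm produces.
MC = 48 - 20y + 3y^2. Setting P = MC and taking the root on the rising branch gives y* = 8.
TR = 80·8 = 640. TC = 490 + 256 = 746. Profit = 640 − 746 = -£106.
That loss of £106 beats the £490 the firm would lose by shutting down; producing recovers £384 of fixed cost.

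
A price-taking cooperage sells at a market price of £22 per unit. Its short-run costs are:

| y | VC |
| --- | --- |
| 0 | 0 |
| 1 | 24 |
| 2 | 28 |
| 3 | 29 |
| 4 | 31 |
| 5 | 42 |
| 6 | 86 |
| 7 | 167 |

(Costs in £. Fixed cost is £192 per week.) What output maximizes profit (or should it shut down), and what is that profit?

y = 5; profit = -£124

Profit at each row (π = 22y − TC): y=0: -192; y=1: -194; y=2: -176; y=3: -155; y=4: -135; y=5: -124; y=6: -146; y=7: -205.
Profit is maximized at y = 5. AVC there is 42/5 = £8.40 ≤ P, so producing beats shutting down (which would give -£192).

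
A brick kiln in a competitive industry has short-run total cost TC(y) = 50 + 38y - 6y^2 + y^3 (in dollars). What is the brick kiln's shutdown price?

$29 per unit

Short-run supply begins at min AVC. From VC = 38y - 6y^2 + y^3, AVC = 38 - 6y + y^2.
dAVC/dy = -6 + 2y = 0 gives y = 3. min AVC = 38 - 6·3 + 3^2 = 29.
For P < $29 the firm produces nothing.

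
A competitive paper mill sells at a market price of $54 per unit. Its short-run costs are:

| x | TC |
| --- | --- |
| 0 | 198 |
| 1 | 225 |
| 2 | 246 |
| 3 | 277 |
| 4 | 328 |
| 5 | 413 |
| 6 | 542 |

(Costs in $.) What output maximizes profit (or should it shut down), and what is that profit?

Profit at each row (π = 54x − TC): x=0: -198; x=1: -171; x=2: -138; x=3: -115; x=4: -112; x=5: -143; x=6: -218.
Profit is maximized at x = 4. AVC there is 130/4 = $32.50 ≤ P, so producing beats shutting down (which would give -$198).

x = 4; profit = -$112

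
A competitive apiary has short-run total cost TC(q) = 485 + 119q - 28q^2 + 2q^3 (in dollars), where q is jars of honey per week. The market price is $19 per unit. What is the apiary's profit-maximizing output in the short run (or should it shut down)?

Strip out fixed cost: VC = 119q - 28q^2 + 2q^3. Then AVC = 119 - 28q + 2q^2 and MC = 119 - 56q + 6q^2.
The AVC parabola has its vertex at q = 28/4 = 7, where AVC = 119 - 28·7 + 2·7^2 = $21.
Since P = $19 < min AVC = $21, price fails to cover variable cost at any output.
Shutting down limits the loss to fixed cost, $485.

Shut down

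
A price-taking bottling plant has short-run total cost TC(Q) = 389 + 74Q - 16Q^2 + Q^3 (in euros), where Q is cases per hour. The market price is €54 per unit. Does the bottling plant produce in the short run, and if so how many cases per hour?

Produce at Q = 10

From TC, MC = TC'(Q) = 74 - 32Q + 3Q^2 and AVC = VC/Q = 74 - 16Q + Q^2.
The AVC parabola has its vertex at Q = 16/2 = 8, where AVC = 74 - 16·8 + 8^2 = €10.
Since P = €54 ≥ min AVC = €10, price covers variable cost and the firm should produce.
P = MC gives 20 - 32Q + 3Q^2 = 0, with roots 2/3 and 10. Take the larger (rising MC): Q* = 10.
Check: AVC at Q = 10 is €14 ≤ P, so revenue covers variable cost.
Profit = P·Q − TC = 54·10 − 529 = €11.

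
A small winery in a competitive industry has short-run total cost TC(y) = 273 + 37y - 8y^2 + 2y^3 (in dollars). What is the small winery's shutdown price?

$29 per unit

The firm shuts down when price falls below the minimum of average variable cost. AVC = VC/y = 37 - 8y + 2y^2.
At the minimum of AVC, MC = AVC. MC = 37 - 16y + 6y^2; setting MC = AVC gives 4y^2 - 8y = 0, so y = 2. min AVC = 29.
The firm shuts down for any P below $29.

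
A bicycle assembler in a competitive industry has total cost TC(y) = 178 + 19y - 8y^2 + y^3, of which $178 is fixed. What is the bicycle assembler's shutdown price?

$3 per unit

The shutdown price is the minimum of AVC. VC = 19y - 8y^2 + y^3, so AVC = 19 - 8y + y^2.
At the minimum of AVC, MC = AVC. MC = 19 - 16y + 3y^2; setting MC = AVC gives 2y^2 - 8y = 0, so y = 4. min AVC = 3.
So the shutdown price is $3.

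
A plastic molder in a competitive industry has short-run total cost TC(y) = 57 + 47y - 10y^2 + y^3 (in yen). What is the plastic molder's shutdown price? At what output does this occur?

¥22 per unit, at y = 5

The shutdown price is the minimum of AVC. VC = 47y - 10y^2 + y^3, so AVC = 47 - 10y + y^2.
dAVC/dy = -10 + 2y = 0 gives y = 5. min AVC = 47 - 10·5 + 5^2 = 22.
So the shutdown price is ¥22.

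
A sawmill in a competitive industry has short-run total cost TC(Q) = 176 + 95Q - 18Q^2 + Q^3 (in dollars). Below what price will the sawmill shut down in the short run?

$14 per unit

Short-run supply begins at min AVC. From VC = 95Q - 18Q^2 + Q^3, AVC = 95 - 18Q + Q^2.
dAVC/dQ = -18 + 2Q = 0 gives Q = 9. min AVC = 95 - 18·9 + 9^2 = 14.
So the shutdown price is $14.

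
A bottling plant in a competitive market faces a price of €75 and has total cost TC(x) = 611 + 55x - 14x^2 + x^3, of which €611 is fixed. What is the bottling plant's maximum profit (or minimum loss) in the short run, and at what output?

AVC = 55 - 14x + x^2; min AVC = €6 at x = 7. Since P = €75 ≥ min AVC, the firm produces.
MC = 55 - 28x + 3x^2. Setting P = MC and taking the root on the rising branch gives x* = 10.
TR = 75·10 = 750. TC = 611 + 150 = 761. Profit = 750 − 761 = -€11.
Shutting down would mean losing the fixed cost of €611, so operating at a loss of €11 is better by €600.

Profit = -€11 at x = 10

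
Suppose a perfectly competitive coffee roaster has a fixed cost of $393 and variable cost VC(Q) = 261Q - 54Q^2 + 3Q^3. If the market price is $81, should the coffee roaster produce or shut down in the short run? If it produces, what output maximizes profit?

Variable cost is VC = 261Q - 54Q^2 + 3Q^3, so AVC = VC/Q = 261 - 54Q + 3Q^2 and MC = dTC/dQ = 261 - 108Q + 9Q^2.
AVC hits its minimum where MC = AVC, at Q = 9, giving min AVC = 261 - 54·9 + 3·9^2 = $18.
Since P = $81 ≥ min AVC = $18, price covers variable cost and the firm should produce.
P = MC gives 180 - 108Q + 9Q^2 = 0, with roots 2 and 10. Take the larger (rising MC): Q* = 10.
Check: AVC at Q = 10 is $21 ≤ P, so revenue covers variable cost.
Profit = P·Q − TC = 81·10 − 603 = $207.

Produce at Q = 10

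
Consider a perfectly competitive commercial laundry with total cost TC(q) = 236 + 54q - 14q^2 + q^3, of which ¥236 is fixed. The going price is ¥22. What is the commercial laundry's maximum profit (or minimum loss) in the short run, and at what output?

AVC = 54 - 14q + q^2 has its minimum ¥5 at q = 7; price ¥22 clears that bar, so the firm operates.
With MC = 54 - 28q + 3q^2, P = MC on the upward-sloping part at q* = 8.
TR = 22·8 = 176. TC = 236 + 48 = 284. Profit = 176 − 284 = -¥108.
By producing, the firm covers all variable cost plus ¥128 of fixed cost; shutting down would lose the full ¥236.

Profit = -¥108 at q = 8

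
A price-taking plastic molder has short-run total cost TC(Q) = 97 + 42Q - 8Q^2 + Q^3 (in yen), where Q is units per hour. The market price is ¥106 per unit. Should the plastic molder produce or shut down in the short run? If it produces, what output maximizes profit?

Produce at Q = 8

Strip out fixed cost: VC = 42Q - 8Q^2 + Q^3. Then AVC = 42 - 8Q + Q^2 and MC = 42 - 16Q + 3Q^2.
AVC is minimized where dAVC/dQ = -8 + 2Q = 0, at Q = 4; min AVC = 42 - 8·4 + 4^2 = ¥26.
Since P = ¥106 ≥ min AVC = ¥26, price covers variable cost and the firm should produce.
Set P = MC: 106 = 42 - 16Q + 3Q^2 → -64 - 16Q + 3Q^2 = 0. The roots are Q = -8/3 and Q = 8; the profit-maximizing output is on the rising part of MC, so Q* = 8.
Check: AVC at Q = 8 is ¥42 ≤ P, so revenue covers variable cost.
Profit = P·Q − TC = 106·8 − 433 = ¥415.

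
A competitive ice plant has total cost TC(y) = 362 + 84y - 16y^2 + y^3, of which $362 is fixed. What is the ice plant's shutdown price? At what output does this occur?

$20 per unit, at y = 8

The shutdown price is the minimum of AVC. VC = 84y - 16y^2 + y^3, so AVC = 84 - 16y + y^2.
dAVC/dy = -16 + 2y = 0 gives y = 8. min AVC = 84 - 16·8 + 8^2 = 20.
The firm shuts down for any P below $20.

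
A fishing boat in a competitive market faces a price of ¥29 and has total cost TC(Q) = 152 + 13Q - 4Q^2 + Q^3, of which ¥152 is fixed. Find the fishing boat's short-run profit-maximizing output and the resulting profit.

AVC = 13 - 4Q + Q^2 has its minimum ¥9 at Q = 2; price ¥29 clears that bar, so the firm operates.
With MC = 13 - 8Q + 3Q^2, P = MC on the upward-sloping part at Q* = 4.
TR = 29·4 = 116. TC = 152 + 52 = 204. Profit = 116 − 204 = -¥88.
By producing, the firm covers all variable cost plus ¥64 of fixed cost; shutting down would lose the full ¥152.

Profit = -¥88 at Q = 4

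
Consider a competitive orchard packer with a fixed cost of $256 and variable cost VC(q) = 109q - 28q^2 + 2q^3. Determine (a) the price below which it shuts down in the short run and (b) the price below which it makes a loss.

Shutdown price = min AVC. AVC = 109 - 28q + 2q^2, with vertex at q = 7 and minimum $11.
ATC = 256/q + 109 - 28q + 2q^2. Setting dATC/dq = −256/q^2 − 28 + 4q = 0 gives q = 8 (since 4·8^3 − 28·8^2 = 256).
min ATC = 256/8 + 109 − 28·8 + 2·8^2 = $45. That is the break-even price.
Between these two prices the firm operates at a loss; above $45 it earns a profit.

Shutdown price = $11; break-even price = $45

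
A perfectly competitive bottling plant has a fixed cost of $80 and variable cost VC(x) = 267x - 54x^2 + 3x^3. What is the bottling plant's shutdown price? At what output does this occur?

$24 per unit, at x = 9

The firm shuts down when price falls below the minimum of average variable cost. AVC = VC/x = 267 - 54x + 3x^2.
dAVC/dx = -54 + 6x = 0 gives x = 9. min AVC = 267 - 54·9 + 3·9^2 = 24.
The firm shuts down for any P below $24.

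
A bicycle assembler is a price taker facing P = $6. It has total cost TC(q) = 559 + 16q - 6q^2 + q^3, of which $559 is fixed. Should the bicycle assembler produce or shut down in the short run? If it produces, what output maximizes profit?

Shut down

From TC, MC = TC'(q) = 16 - 12q + 3q^2 and AVC = VC/q = 16 - 6q + q^2.
AVC hits its minimum where MC = AVC, at q = 3, giving min AVC = 16 - 6·3 + 3^2 = $7.
Since P = $6 < min AVC = $7, price fails to cover variable cost at any output.
Best response: produce nothing and absorb the $559 fixed cost.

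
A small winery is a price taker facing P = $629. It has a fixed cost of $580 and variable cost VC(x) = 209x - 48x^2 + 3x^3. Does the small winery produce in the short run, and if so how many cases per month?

Produce at x = 14

Strip out fixed cost: VC = 209x - 48x^2 + 3x^3. Then AVC = 209 - 48x + 3x^2 and MC = 209 - 96x + 9x^2.
AVC is minimized where dAVC/dx = -48 + 6x = 0, at x = 8; min AVC = 209 - 48·8 + 3·8^2 = $17.
Because $629 ≥ $17, revenue can cover variable cost; the firm operates.
Set P = MC: 629 = 209 - 96x + 9x^2 → -420 - 96x + 9x^2 = 0. The roots are x = -10/3 and x = 14; the profit-maximizing output is on the rising part of MC, so x* = 14.
Check: AVC at x = 14 is $125 ≤ P, so revenue covers variable cost.
Profit = P·x − TC = 629·14 − 2330 = $6476.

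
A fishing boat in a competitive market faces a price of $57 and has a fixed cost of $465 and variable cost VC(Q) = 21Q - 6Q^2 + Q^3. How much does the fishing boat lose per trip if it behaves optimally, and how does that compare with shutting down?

Profit = -$249 at Q = 6

AVC = 21 - 6Q + Q^2 has its minimum $12 at Q = 3; price $57 clears that bar, so the firm operates.
With MC = 21 - 12Q + 3Q^2, P = MC on the upward-sloping part at Q* = 6.
TR = 57·6 = 342. TC = 465 + 126 = 591. Profit = 342 − 591 = -$249.
Shutting down would mean losing the fixed cost of $465, so operating at a loss of $249 is better by $216.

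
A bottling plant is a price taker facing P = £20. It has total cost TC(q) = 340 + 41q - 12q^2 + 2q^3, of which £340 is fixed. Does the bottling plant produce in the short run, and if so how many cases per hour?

Shut down

Strip out fixed cost: VC = 41q - 12q^2 + 2q^3. Then AVC = 41 - 12q + 2q^2 and MC = 41 - 24q + 6q^2.
AVC hits its minimum where MC = AVC, at q = 3, giving min AVC = 41 - 12·3 + 2·3^2 = £23.
P = £20 lies below min AVC = £23; no output level covers variable cost.
The firm minimizes its loss by shutting down and losing only its fixed cost of £340.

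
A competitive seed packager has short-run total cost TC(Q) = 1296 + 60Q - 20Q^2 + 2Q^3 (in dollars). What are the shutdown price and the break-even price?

Shutdown price = min AVC. AVC = 60 - 20Q + 2Q^2, with vertex at Q = 5 and minimum $10.
ATC = 1296/Q + 60 - 20Q + 2Q^2. Setting dATC/dQ = −1296/Q^2 − 20 + 4Q = 0 gives Q = 9 (since 4·9^3 − 20·9^2 = 1296).
min ATC = 1296/9 + 60 − 20·9 + 2·9^2 = $186. That is the break-even price.
Between these two prices the firm operates at a loss; above $186 it earns a profit.

Shutdown price = $10; break-even price = $186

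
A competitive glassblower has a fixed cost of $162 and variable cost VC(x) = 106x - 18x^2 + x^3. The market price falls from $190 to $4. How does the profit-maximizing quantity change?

AVC = 106 - 18x + x^2, minimized at x = 9 where min AVC = $25. MC = 106 - 36x + 3x^2.
At P = $190 ≥ min AVC, set P = MC on the rising branch: x = 14.
At P = $4 < min AVC = $25, price no longer covers variable cost at any output, so the firm shuts down: x = 0.

Output falls from 14 to 0 (the firm shuts down)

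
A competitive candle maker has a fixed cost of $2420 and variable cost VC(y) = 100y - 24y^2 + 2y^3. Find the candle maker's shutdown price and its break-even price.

Shutdown price = min AVC. AVC = 100 - 24y + 2y^2, with vertex at y = 6 and minimum $28.
ATC = 2420/y + 100 - 24y + 2y^2. Setting dATC/dy = −2420/y^2 − 24 + 4y = 0 gives y = 11 (since 4·11^3 − 24·11^2 = 2420).
min ATC = 2420/11 + 100 − 24·11 + 2·11^2 = $298. That is the break-even price.
For $28 ≤ P < $298 the firm produces at a loss; below $28 it shuts down.

Shutdown price = $28; break-even price = $298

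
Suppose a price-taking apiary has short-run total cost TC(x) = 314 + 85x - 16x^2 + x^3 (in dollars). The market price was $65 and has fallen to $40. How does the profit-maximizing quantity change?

AVC = 85 - 16x + x^2, minimized at x = 8 where min AVC = $21. MC = 85 - 32x + 3x^2.
With P = $65 above the shutdown price, P = MC gives x = 10.
At P = $40 ≥ min AVC, set P = MC: x = 9. The firm stays open but cuts output.

Output falls from 10 to 9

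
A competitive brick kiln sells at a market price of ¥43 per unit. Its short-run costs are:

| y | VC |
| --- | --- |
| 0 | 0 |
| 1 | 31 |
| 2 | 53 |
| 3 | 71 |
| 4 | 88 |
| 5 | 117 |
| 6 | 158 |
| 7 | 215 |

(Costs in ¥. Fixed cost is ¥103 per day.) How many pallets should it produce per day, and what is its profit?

Compute π = P·y − TC at each output: y=0: -103; y=1: -91; y=2: -70; y=3: -45; y=4: -19; y=5: -5; y=6: -3; y=7: -17.
Profit is maximized at y = 6. AVC there is 158/6 = ¥26.33 ≤ P, so producing beats shutting down (which would give -¥103).

y = 6; profit = -¥3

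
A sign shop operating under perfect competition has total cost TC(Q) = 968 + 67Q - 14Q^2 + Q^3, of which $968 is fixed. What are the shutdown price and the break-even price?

Shutdown price = $18; break-even price = $122

Shutdown price = min AVC. AVC = 67 - 14Q + Q^2, with vertex at Q = 7 and minimum $18.
ATC = 968/Q + 67 - 14Q + Q^2. Setting dATC/dQ = −968/Q^2 − 14 + 2Q = 0 gives Q = 11 (since 2·11^3 − 14·11^2 = 968).
min ATC = 968/11 + 67 − 14·11 + 11^2 = $122. That is the break-even price.
For $18 ≤ P < $122 the firm produces at a loss; below $18 it shuts down.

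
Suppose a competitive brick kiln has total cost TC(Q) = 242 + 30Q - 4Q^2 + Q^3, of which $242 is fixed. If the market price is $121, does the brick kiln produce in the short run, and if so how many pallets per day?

Produce at Q = 7

Strip out fixed cost: VC = 30Q - 4Q^2 + Q^3. Then AVC = 30 - 4Q + Q^2 and MC = 30 - 8Q + 3Q^2.
The AVC parabola has its vertex at Q = 4/2 = 2, where AVC = 30 - 4·2 + 2^2 = $26.
Because $121 ≥ $26, revenue can cover variable cost; the firm operates.
Solving P = MC: -91 - 8Q + 3Q^2 = 0 ⇒ Q = -13/3 or 7. On the upward-sloping branch, Q* = 7.
Check: AVC at Q = 7 is $51 ≤ P, so revenue covers variable cost.
Profit = P·Q − TC = 121·7 − 599 = $248.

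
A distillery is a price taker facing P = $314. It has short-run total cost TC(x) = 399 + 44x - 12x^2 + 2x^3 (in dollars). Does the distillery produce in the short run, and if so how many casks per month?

Produce at x = 9

Strip out fixed cost: VC = 44x - 12x^2 + 2x^3. Then AVC = 44 - 12x + 2x^2 and MC = 44 - 24x + 6x^2.
The AVC parabola has its vertex at x = 12/4 = 3, where AVC = 44 - 12·3 + 2·3^2 = $26.
Since P = $314 ≥ min AVC = $26, price covers variable cost and the firm should produce.
Solving P = MC: -270 - 24x + 6x^2 = 0 ⇒ x = -5 or 9. On the upward-sloping branch, x* = 9.
Check: AVC at x = 9 is $98 ≤ P, so revenue covers variable cost.
Profit = P·x − TC = 314·9 − 1281 = $1545.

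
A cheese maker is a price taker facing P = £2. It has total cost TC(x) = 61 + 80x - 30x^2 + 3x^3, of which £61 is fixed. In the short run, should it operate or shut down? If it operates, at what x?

From TC, MC = TC'(x) = 80 - 60x + 9x^2 and AVC = VC/x = 80 - 30x + 3x^2.
AVC is minimized where dAVC/dx = -30 + 6x = 0, at x = 5; min AVC = 80 - 30·5 + 3·5^2 = £5.
P = £2 lies below min AVC = £5; no output level covers variable cost.
Shutting down limits the loss to fixed cost, £61.

Shut down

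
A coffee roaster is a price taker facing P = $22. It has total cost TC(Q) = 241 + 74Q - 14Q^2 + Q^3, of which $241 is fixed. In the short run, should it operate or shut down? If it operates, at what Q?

Strip out fixed cost: VC = 74Q - 14Q^2 + Q^3. Then AVC = 74 - 14Q + Q^2 and MC = 74 - 28Q + 3Q^2.
AVC hits its minimum where MC = AVC, at Q = 7, giving min AVC = 74 - 14·7 + 7^2 = $25.
P = $22 lies below min AVC = $25; no output level covers variable cost.
The firm minimizes its loss by shutting down and losing only its fixed cost of $241.

Shut down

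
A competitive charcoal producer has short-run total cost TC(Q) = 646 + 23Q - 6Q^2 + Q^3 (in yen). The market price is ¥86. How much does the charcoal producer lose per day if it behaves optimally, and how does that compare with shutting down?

Profit = -¥254 at Q = 7

AVC = 23 - 6Q + Q^2 has its minimum ¥14 at Q = 3; price ¥86 clears that bar, so the firm operates.
MC = 23 - 12Q + 3Q^2. Setting P = MC and taking the root on the rising branch gives Q* = 7.
TR = 86·7 = 602. TC = 646 + 210 = 856. Profit = 602 − 856 = -¥254.
That loss of ¥254 beats the ¥646 the firm would lose by shutting down; producing recovers ¥392 of fixed cost.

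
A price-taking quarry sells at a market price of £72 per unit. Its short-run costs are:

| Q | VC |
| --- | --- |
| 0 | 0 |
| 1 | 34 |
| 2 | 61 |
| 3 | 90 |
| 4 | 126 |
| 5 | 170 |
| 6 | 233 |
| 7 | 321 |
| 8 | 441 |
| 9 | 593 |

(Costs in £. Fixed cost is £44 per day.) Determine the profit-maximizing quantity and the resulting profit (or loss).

Q = 6; profit = £155

Tabulate TR − TC: Q=0: -44; Q=1: -6; Q=2: 39; Q=3: 82; Q=4: 118; Q=5: 146; Q=6: 155; Q=7: 139; Q=8: 91; Q=9: 11.
Profit is maximized at Q = 6. AVC there is 233/6 = £38.83 ≤ P, so producing beats shutting down (which would give -£44).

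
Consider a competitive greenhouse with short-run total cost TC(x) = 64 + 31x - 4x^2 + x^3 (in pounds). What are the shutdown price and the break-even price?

Shutdown price = £27; break-even price = £47

AVC = 31 - 4x + x^2; minimized at x = 2, giving min AVC = £27. That is the shutdown price.
ATC = 64/x + 31 - 4x + x^2. Setting dATC/dx = −64/x^2 − 4 + 2x = 0 gives x = 4 (since 2·4^3 − 4·4^2 = 64).
min ATC = 64/4 + 31 − 4·4 + 4^2 = £47. That is the break-even price.
For £27 ≤ P < £47 the firm produces at a loss; below £27 it shuts down.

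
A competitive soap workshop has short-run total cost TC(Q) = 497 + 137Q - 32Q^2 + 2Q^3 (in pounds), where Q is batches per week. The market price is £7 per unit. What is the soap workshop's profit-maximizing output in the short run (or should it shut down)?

Shut down

From TC, MC = TC'(Q) = 137 - 64Q + 6Q^2 and AVC = VC/Q = 137 - 32Q + 2Q^2.
AVC hits its minimum where MC = AVC, at Q = 8, giving min AVC = 137 - 32·8 + 2·8^2 = £9.
With P < min AVC (£7 < £9), every unit sold adds to the loss.
Shutting down limits the loss to fixed cost, £497.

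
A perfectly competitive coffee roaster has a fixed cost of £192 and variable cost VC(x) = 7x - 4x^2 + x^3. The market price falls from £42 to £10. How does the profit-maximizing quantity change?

Output falls from 5 to 3

AVC = 7 - 4x + x^2, minimized at x = 2 where min AVC = £3. MC = 7 - 8x + 3x^2.
With P = £42 above the shutdown price, P = MC gives x = 5.
At P = £10 ≥ min AVC, set P = MC: x = 3. The firm stays open but cuts output.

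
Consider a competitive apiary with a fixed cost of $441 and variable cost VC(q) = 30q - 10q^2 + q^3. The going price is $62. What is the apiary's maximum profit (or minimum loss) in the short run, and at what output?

Profit = -$57 at q = 8

AVC = 30 - 10q + q^2; min AVC = $5 at q = 5. Since P = $62 ≥ min AVC, the firm produces.
With MC = 30 - 20q + 3q^2, P = MC on the upward-sloping part at q* = 8.
TR = 62·8 = 496. TC = 441 + 112 = 553. Profit = 496 − 553 = -$57.
Shutting down would mean losing the fixed cost of $441, so operating at a loss of $57 is better by $384.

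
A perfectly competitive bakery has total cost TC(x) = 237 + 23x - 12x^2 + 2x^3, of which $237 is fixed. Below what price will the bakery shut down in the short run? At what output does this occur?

The shutdown price is the minimum of AVC. VC = 23x - 12x^2 + 2x^3, so AVC = 23 - 12x + 2x^2.
dAVC/dx = -12 + 4x = 0 gives x = 3. min AVC = 23 - 12·3 + 2·3^2 = 5.
For P < $5 the firm produces nothing.

$5 per unit, at x = 3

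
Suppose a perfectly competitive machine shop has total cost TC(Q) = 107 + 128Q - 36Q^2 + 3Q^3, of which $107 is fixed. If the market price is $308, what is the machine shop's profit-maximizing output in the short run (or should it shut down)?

From TC, MC = TC'(Q) = 128 - 72Q + 9Q^2 and AVC = VC/Q = 128 - 36Q + 3Q^2.
The AVC parabola has its vertex at Q = 36/6 = 6, where AVC = 128 - 36·6 + 3·6^2 = $20.
Because $308 ≥ $20, revenue can cover variable cost; the firm operates.
Solving P = MC: -180 - 72Q + 9Q^2 = 0 ⇒ Q = -2 or 10. On the upward-sloping branch, Q* = 10.
Check: AVC at Q = 10 is $68 ≤ P, so revenue covers variable cost.
Profit = P·Q − TC = 308·10 − 787 = $2293.

Produce at Q = 10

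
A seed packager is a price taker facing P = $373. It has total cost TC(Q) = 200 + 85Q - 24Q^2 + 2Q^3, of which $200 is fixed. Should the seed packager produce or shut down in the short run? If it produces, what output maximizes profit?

Strip out fixed cost: VC = 85Q - 24Q^2 + 2Q^3. Then AVC = 85 - 24Q + 2Q^2 and MC = 85 - 48Q + 6Q^2.
The AVC parabola has its vertex at Q = 24/4 = 6, where AVC = 85 - 24·6 + 2·6^2 = $13.
Because $373 ≥ $13, revenue can cover variable cost; the firm operates.
Solving P = MC: -288 - 48Q + 6Q^2 = 0 ⇒ Q = -4 or 12. On the upward-sloping branch, Q* = 12.
Check: AVC at Q = 12 is $85 ≤ P, so revenue covers variable cost.
Profit = P·Q − TC = 373·12 − 1220 = $3256.

Produce at Q = 12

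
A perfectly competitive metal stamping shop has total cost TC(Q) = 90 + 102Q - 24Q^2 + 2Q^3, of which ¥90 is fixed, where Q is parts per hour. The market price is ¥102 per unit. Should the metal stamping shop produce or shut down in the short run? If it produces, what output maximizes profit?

Strip out fixed cost: VC = 102Q - 24Q^2 + 2Q^3. Then AVC = 102 - 24Q + 2Q^2 and MC = 102 - 48Q + 6Q^2.
AVC is minimized where dAVC/dQ = -24 + 4Q = 0, at Q = 6; min AVC = 102 - 24·6 + 2·6^2 = ¥30.
P = ¥102 exceeds min AVC = ¥30, so the firm stays open.
Set P = MC: 102 = 102 - 48Q + 6Q^2 → -48Q + 6Q^2 = 0. The roots are Q = 0 and Q = 8; the profit-maximizing output is on the rising part of MC, so Q* = 8.
Check: AVC at Q = 8 is ¥38 ≤ P, so revenue covers variable cost.
Profit = P·Q − TC = 102·8 − 394 = ¥422.

Produce at Q = 8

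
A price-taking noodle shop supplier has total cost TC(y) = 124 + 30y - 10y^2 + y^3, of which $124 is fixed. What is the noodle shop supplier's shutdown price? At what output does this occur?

$5 per unit, at y = 5

The firm shuts down when price falls below the minimum of average variable cost. AVC = VC/y = 30 - 10y + y^2.
dAVC/dy = -10 + 2y = 0 gives y = 5. min AVC = 30 - 10·5 + 5^2 = 5.
The firm shuts down for any P below $5.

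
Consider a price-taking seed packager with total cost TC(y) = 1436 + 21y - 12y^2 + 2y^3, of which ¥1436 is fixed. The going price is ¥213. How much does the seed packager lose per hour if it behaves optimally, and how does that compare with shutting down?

AVC = 21 - 12y + 2y^2; min AVC = ¥3 at y = 3. Since P = ¥213 ≥ min AVC, the firm produces.
With MC = 21 - 24y + 6y^2, P = MC on the upward-sloping part at y* = 8.
TR = 213·8 = 1704. TC = 1436 + 424 = 1860. Profit = 1704 − 1860 = -¥156.
Shutting down would mean losing the fixed cost of ¥1436, so operating at a loss of ¥156 is better by ¥1280.

Profit = -¥156 at y = 8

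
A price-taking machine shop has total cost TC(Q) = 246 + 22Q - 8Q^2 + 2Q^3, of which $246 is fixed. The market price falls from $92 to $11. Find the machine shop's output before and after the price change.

Output falls from 5 to 0 (the firm shuts down)

AVC = 22 - 8Q + 2Q^2, minimized at Q = 2 where min AVC = $14. MC = 22 - 16Q + 6Q^2.
With P = $92 above the shutdown price, P = MC gives Q = 5.
At P = $11 < min AVC = $14, price no longer covers variable cost at any output, so the firm shuts down: Q = 0.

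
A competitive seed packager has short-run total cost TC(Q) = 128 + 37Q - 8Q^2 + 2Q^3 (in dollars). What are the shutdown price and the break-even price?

Shutdown price = $29; break-even price = $69

AVC = 37 - 8Q + 2Q^2; minimized at Q = 2, giving min AVC = $29. That is the shutdown price.
ATC = 128/Q + 37 - 8Q + 2Q^2. Setting dATC/dQ = −128/Q^2 − 8 + 4Q = 0 gives Q = 4 (since 4·4^3 − 8·4^2 = 128).
min ATC = 128/4 + 37 − 8·4 + 2·4^2 = $69. That is the break-even price.
Between these two prices the firm operates at a loss; above $69 it earns a profit.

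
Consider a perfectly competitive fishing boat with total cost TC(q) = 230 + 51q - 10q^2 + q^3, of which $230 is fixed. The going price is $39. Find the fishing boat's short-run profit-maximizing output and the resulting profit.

AVC = 51 - 10q + q^2; min AVC = $26 at q = 5. Since P = $39 ≥ min AVC, the firm produces.
With MC = 51 - 20q + 3q^2, P = MC on the upward-sloping part at q* = 6.
TR = 39·6 = 234. TC = 230 + 162 = 392. Profit = 234 − 392 = -$158.
That loss of $158 beats the $230 the firm would lose by shutting down; producing recovers $72 of fixed cost.

Profit = -$158 at q = 6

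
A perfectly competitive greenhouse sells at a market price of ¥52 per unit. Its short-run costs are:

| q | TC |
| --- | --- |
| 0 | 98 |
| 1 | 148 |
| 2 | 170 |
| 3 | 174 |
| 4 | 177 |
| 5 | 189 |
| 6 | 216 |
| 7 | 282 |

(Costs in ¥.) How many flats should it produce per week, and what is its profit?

q = 6; profit = ¥96

Tabulate TR − TC: q=0: -98; q=1: -96; q=2: -66; q=3: -18; q=4: 31; q=5: 71; q=6: 96; q=7: 82.
Profit is maximized at q = 6. AVC there is 118/6 = ¥19.67 ≤ P, so producing beats shutting down (which would give -¥98).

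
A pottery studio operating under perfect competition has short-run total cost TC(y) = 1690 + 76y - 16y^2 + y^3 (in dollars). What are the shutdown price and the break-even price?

Shutdown price = min AVC. AVC = 76 - 16y + y^2, with vertex at y = 8 and minimum $12.
ATC = 1690/y + 76 - 16y + y^2. Setting dATC/dy = −1690/y^2 − 16 + 2y = 0 gives y = 13 (since 2·13^3 − 16·13^2 = 1690).
min ATC = 1690/13 + 76 − 16·13 + 13^2 = $167. That is the break-even price.
For $12 ≤ P < $167 the firm produces at a loss; below $12 it shuts down.

Shutdown price = $12; break-even price = $167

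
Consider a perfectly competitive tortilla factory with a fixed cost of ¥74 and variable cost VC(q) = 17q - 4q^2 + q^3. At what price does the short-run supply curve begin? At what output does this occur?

¥13 per unit, at q = 2

The shutdown price is the minimum of AVC. VC = 17q - 4q^2 + q^3, so AVC = 17 - 4q + q^2.
dAVC/dq = -4 + 2q = 0 gives q = 2. min AVC = 17 - 4·2 + 2^2 = 13.
So the shutdown price is ¥13.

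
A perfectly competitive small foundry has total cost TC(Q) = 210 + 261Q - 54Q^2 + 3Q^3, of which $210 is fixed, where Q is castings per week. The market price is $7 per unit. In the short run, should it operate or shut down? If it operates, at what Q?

Strip out fixed cost: VC = 261Q - 54Q^2 + 3Q^3. Then AVC = 261 - 54Q + 3Q^2 and MC = 261 - 108Q + 9Q^2.
AVC is minimized where dAVC/dQ = -54 + 6Q = 0, at Q = 9; min AVC = 261 - 54·9 + 3·9^2 = $18.
P = $7 lies below min AVC = $18; no output level covers variable cost.
Shutting down limits the loss to fixed cost, $210.

Shut down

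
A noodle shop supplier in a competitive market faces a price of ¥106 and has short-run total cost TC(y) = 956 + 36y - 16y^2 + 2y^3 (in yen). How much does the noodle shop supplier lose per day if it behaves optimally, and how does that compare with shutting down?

Profit = -¥368 at y = 7

AVC = 36 - 16y + 2y^2 has its minimum ¥4 at y = 4; price ¥106 clears that bar, so the firm operates.
MC = 36 - 32y + 6y^2. Setting P = MC and taking the root on the rising branch gives y* = 7.
TR = 106·7 = 742. TC = 956 + 154 = 1110. Profit = 742 − 1110 = -¥368.
That loss of ¥368 beats the ¥956 the firm would lose by shutting down; producing recovers ¥588 of fixed cost.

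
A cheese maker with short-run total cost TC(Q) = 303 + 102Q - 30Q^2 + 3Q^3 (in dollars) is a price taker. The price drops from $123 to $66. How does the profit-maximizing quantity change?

MC = 102 - 60Q + 9Q^2; the shutdown threshold is min AVC = $27 (at Q = 5).
With P = $123 above the shutdown price, P = MC gives Q = 7.
At P = $66 ≥ min AVC, set P = MC: Q = 6. The firm stays open but cuts output.

Output falls from 7 to 6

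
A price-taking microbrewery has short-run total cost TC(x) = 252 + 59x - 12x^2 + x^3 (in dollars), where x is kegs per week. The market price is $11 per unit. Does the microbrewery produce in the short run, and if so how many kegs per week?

Shut down

Variable cost is VC = 59x - 12x^2 + x^3, so AVC = VC/x = 59 - 12x + x^2 and MC = dTC/dx = 59 - 24x + 3x^2.
The AVC parabola has its vertex at x = 12/2 = 6, where AVC = 59 - 12·6 + 6^2 = $23.
Since P = $11 < min AVC = $23, price fails to cover variable cost at any output.
Best response: produce nothing and absorb the $252 fixed cost.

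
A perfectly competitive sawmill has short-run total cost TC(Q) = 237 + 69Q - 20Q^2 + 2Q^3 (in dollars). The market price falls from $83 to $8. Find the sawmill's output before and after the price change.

MC = 69 - 40Q + 6Q^2; the shutdown threshold is min AVC = $19 (at Q = 5).
With P = $83 above the shutdown price, P = MC gives Q = 7.
At P = $8 < min AVC = $19, price no longer covers variable cost at any output, so the firm shuts down: Q = 0.

Output falls from 7 to 0 (the firm shuts down)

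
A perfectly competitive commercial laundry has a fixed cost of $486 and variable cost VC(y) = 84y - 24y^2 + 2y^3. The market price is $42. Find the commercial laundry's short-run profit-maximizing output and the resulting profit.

AVC = 84 - 24y + 2y^2; min AVC = $12 at y = 6. Since P = $42 ≥ min AVC, the firm produces.
MC = 84 - 48y + 6y^2. Setting P = MC and taking the root on the rising branch gives y* = 7.
TR = 42·7 = 294. TC = 486 + 98 = 584. Profit = 294 − 584 = -$290.
By producing, the firm covers all variable cost plus $196 of fixed cost; shutting down would lose the full $486.

Profit = -$290 at y = 7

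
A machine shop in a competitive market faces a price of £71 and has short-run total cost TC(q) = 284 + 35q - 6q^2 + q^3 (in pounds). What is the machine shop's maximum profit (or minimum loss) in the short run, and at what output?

AVC = 35 - 6q + q^2 has its minimum £26 at q = 3; price £71 clears that bar, so the firm operates.
With MC = 35 - 12q + 3q^2, P = MC on the upward-sloping part at q* = 6.
TR = 71·6 = 426. TC = 284 + 210 = 494. Profit = 426 − 494 = -£68.
By producing, the firm covers all variable cost plus £216 of fixed cost; shutting down would lose the full £284.

Profit = -£68 at q = 6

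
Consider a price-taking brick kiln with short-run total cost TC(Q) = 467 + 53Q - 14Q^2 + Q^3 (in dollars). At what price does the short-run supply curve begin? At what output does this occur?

$4 per unit, at Q = 7

The firm shuts down when price falls below the minimum of average variable cost. AVC = VC/Q = 53 - 14Q + Q^2.
At the minimum of AVC, MC = AVC. MC = 53 - 28Q + 3Q^2; setting MC = AVC gives 2Q^2 - 14Q = 0, so Q = 7. min AVC = 4.
For P < $4 the firm produces nothing.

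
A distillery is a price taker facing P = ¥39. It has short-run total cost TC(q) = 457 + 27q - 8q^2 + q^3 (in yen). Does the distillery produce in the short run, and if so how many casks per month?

Produce at q = 6

Variable cost is VC = 27q - 8q^2 + q^3, so AVC = VC/q = 27 - 8q + q^2 and MC = dTC/dq = 27 - 16q + 3q^2.
AVC hits its minimum where MC = AVC, at q = 4, giving min AVC = 27 - 8·4 + 4^2 = ¥11.
Because ¥39 ≥ ¥11, revenue can cover variable cost; the firm operates.
Solving P = MC: -12 - 16q + 3q^2 = 0 ⇒ q = -2/3 or 6. On the upward-sloping branch, q* = 6.
Check: AVC at q = 6 is ¥15 ≤ P, so revenue covers variable cost.
Profit = P·q − TC = 39·6 − 547 = -¥313, a loss, but smaller than the ¥457 fixed cost the firm would lose by shutting down.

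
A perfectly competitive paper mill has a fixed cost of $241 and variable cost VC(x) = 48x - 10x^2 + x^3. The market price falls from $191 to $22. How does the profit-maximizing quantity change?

Output falls from 11 to 0 (the firm shuts down)

AVC = 48 - 10x + x^2, minimized at x = 5 where min AVC = $23. MC = 48 - 20x + 3x^2.
At P = $191 ≥ min AVC, set P = MC on the rising branch: x = 11.
At P = $22 < min AVC = $23, price no longer covers variable cost at any output, so the firm shuts down: x = 0.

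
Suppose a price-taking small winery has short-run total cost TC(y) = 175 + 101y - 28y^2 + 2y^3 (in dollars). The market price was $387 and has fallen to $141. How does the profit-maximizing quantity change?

Output falls from 13 to 10

AVC = 101 - 28y + 2y^2, minimized at y = 7 where min AVC = $3. MC = 101 - 56y + 6y^2.
With P = $387 above the shutdown price, P = MC gives y = 13.
At P = $141 ≥ min AVC, set P = MC: y = 10. The firm stays open but cuts output.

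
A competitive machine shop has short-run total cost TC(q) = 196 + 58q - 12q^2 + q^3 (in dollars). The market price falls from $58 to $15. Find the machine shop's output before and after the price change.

Output falls from 8 to 0 (the firm shuts down)

AVC = 58 - 12q + q^2, minimized at q = 6 where min AVC = $22. MC = 58 - 24q + 3q^2.
With P = $58 above the shutdown price, P = MC gives q = 8.
At P = $15 < min AVC = $22, price no longer covers variable cost at any output, so the firm shuts down: q = 0.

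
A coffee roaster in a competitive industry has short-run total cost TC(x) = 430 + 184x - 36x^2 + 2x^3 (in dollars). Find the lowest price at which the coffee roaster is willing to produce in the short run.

$22 per unit

Short-run supply begins at min AVC. From VC = 184x - 36x^2 + 2x^3, AVC = 184 - 36x + 2x^2.
dAVC/dx = -36 + 4x = 0 gives x = 9. min AVC = 184 - 36·9 + 2·9^2 = 22.
So the shutdown price is $22.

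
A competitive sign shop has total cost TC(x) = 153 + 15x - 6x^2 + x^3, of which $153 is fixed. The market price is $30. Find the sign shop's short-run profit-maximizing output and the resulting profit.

AVC = 15 - 6x + x^2 has its minimum $6 at x = 3; price $30 clears that bar, so the firm operates.
With MC = 15 - 12x + 3x^2, P = MC on the upward-sloping part at x* = 5.
TR = 30·5 = 150. TC = 153 + 50 = 203. Profit = 150 − 203 = -$53.
Shutting down would mean losing the fixed cost of $153, so operating at a loss of $53 is better by $100.

Profit = -$53 at x = 5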